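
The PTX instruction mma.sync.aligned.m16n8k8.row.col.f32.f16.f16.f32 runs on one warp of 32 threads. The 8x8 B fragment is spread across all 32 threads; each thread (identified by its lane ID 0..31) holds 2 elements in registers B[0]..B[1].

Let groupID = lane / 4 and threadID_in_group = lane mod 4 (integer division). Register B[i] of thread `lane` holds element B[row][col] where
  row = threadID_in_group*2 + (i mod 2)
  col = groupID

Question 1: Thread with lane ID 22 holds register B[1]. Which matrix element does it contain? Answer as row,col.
22: gr=5,th=2
[1] (2*2+1,5) = (5,5)

5,5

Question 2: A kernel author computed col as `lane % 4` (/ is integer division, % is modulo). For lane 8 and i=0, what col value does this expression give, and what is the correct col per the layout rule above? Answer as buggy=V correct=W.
`lane % 4`[8,0]->0
L=8->gid=8>>2=2, tid=8&3=0
[0]->row 0·2+0=0  col gid=2
col: 0 vs 2

buggy=0 correct=2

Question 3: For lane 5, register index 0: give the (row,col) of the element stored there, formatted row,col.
2,1

5: gr=1,th=1
[0] (1*2+0,1) = (2,1)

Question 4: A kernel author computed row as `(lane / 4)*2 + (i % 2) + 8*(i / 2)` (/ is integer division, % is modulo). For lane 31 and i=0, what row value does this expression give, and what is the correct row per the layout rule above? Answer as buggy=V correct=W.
buggy=14 correct=6

`(lane / 4)*2 + (i % 2) + 8*(i / 2)`[31,0]->14
31: gid=7,tid=3
[0] (3*2+0,7) = (6,7)
row: 14 vs 6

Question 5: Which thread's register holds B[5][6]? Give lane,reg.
26,1

c:6=>grp=6  r:5=>tig=2,lo=1
L=6*4+2=26  i=1=1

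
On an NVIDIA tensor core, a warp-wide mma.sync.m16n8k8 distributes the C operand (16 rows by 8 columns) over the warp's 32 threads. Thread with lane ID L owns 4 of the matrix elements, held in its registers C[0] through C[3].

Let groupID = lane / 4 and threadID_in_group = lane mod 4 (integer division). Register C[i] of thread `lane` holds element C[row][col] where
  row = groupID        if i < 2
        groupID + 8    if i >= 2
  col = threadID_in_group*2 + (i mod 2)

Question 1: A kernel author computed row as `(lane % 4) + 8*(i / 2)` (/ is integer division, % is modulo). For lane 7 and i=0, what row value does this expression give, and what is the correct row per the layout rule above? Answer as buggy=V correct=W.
buggy=3 correct=1

`(lane % 4) + 8*(i / 2)`[7,0]→3
7: G=1,T=3
[0] (1+0,3*2+0) = (1,6)
row: 3 vs 1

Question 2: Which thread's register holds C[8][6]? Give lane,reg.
r=8->g=0,rb=1  c=6->t=3,b0=0
L=0*4+3=3  i=1*2+0=2

3,2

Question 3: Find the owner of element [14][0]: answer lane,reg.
r:14=>grp=6,rB=1  c:0=>tig=0,lo=0
L=6*4+0=24  i=1*2+0=2

24,2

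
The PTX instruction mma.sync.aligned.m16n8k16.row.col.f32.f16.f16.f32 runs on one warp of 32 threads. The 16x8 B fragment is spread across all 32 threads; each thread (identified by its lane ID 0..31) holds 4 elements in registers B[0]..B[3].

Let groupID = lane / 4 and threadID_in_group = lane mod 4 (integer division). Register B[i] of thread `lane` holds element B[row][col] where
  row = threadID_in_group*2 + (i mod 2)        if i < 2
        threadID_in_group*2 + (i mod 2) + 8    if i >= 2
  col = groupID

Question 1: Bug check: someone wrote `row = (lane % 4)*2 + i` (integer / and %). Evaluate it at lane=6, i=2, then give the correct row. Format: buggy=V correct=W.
buggy=6 correct=12

`(lane % 4)*2 + i`[6,2]⇒6
lane 6: gr=1 (6/4), th=2 (6%4)
i=2: r=2*2+0+8=12, c=gr=1
row: 6 vs 12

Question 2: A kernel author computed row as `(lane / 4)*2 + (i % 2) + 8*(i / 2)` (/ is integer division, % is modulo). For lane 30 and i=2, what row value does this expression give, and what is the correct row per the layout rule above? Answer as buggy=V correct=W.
`(lane / 4)*2 + (i % 2) + 8*(i / 2)`[30,2]⇒22
lane 30: gr=7 (30/4), th=2 (30%4)
i=2: r=2*2+0+8=12, c=gr=7
row: 22 vs 12

buggy=22 correct=12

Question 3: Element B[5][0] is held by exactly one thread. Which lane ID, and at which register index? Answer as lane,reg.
2,1

c=0->g=0  r=5->rb=0,t=2,b0=1
L=0*4+2=2  i=0*2+1=1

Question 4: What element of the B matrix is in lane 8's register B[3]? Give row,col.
9,2

L=8->gid=8>>2=2, tid=8&3=0
[3]->row 0·2+1+8=9  col gid=2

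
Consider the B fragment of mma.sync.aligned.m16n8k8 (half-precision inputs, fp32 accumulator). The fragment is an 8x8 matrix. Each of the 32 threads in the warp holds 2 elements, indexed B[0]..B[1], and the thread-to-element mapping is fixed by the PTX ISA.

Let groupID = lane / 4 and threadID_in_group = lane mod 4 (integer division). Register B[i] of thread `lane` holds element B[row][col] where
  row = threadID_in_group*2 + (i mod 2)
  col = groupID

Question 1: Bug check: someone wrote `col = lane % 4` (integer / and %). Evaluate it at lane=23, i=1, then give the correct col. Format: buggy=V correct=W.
`lane % 4`[23,1]=>3
23: grp=5,tig=3
[1] (3*2+1,5) = (7,5)
col: 3 vs 5

buggy=3 correct=5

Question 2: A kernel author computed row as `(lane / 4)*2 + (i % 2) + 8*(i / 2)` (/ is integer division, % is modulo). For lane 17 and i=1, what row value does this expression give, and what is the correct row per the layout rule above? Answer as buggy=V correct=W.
`(lane / 4)*2 + (i % 2) + 8*(i / 2)`[17,1]->9
lane 17: gid=4 (17/4), tid=1 (17%4)
i=1: r=1*2+1=3, c=gid=4
row: 9 vs 3

buggy=9 correct=3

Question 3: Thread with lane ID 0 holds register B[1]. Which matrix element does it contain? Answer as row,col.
lane 0->0/4=0, 0 mod 4=0
i=1  r:2·0+1->1  c:0

1,0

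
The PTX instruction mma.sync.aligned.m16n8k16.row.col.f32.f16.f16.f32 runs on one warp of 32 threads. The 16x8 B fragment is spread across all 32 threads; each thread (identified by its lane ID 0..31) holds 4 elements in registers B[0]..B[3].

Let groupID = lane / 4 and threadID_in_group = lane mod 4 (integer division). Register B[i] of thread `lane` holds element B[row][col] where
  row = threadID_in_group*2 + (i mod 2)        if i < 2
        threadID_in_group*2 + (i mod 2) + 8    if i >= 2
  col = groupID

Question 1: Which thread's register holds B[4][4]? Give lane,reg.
18,0

c=4→G=4  r=4→rhi=0,T=2,p=0
L=4*4+2=18  i=0*2+0=0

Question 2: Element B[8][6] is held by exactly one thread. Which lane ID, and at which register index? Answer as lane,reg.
24,2

c=6→G=6  r=8→rhi=1,T=0,p=0
L=6*4+0=24  i=1*2+0=2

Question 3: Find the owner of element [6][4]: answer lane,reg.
19,0

c:4=>grp=4  r:6=>rB=0,tig=3,lo=0
L=4*4+3=19  i=0*2+0=0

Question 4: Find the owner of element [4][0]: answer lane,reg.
2,0

c=0→G=0  r=4→rhi=0,T=2,p=0
L=0*4+2=2  i=0*2+0=0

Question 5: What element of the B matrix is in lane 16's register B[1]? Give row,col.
16: gid=4,tid=0
[1] (0*2+1+0,4) = (1,4)

1,4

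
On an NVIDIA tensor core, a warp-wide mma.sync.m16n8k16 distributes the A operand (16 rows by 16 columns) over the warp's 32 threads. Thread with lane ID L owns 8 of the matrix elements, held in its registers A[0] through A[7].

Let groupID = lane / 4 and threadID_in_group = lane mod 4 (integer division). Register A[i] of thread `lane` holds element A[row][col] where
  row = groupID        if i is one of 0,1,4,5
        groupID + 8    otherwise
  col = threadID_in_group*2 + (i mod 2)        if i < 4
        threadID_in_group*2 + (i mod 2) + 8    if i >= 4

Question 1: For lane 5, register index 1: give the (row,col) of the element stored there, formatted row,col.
1,3

lane 5->5/4=1, 5 mod 4=1
i=1  r:1+0->1  c:2·1+1+0->3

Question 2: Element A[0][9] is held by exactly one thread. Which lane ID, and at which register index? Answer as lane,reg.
0,5

r=0⇒gr=0,Rb=0  c=9⇒Cb=1,th=0,odd=1
L=0*4+0=0  i=1*4+0*2+1=5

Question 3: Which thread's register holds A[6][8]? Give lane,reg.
24,4

r=6->g=6,rb=0  c=8->cb=1,t=0,b0=0
L=6*4+0=24  i=1*4+0*2+0=4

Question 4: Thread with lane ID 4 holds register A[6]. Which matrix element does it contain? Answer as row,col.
L=4→G=4>>2=1, T=4&3=0
[6]→row 1+8=9  col 0·2+0+8=8

9,8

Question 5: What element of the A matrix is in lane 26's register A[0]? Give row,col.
6,4

lane 26: grp=6 (26/4), tig=2 (26%4)
i=0: r=6+0=6, c=2*2+0+0=4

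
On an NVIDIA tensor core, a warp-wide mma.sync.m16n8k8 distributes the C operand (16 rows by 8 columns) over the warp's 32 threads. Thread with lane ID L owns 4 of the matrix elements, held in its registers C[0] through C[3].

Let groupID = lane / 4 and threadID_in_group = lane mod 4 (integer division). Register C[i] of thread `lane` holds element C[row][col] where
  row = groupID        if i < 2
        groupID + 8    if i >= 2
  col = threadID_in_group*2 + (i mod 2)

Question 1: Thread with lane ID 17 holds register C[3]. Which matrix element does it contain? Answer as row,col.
17: g=4,t=1
[3] (4+8,1*2+1) = (12,3)

12,3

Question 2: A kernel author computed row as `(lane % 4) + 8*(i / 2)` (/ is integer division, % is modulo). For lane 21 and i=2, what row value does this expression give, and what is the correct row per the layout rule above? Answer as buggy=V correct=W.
`(lane % 4) + 8*(i / 2)`[21,2]⇒9
21: gr=5,th=1
[2] (5+8,1*2+0) = (13,2)
row: 9 vs 13

buggy=9 correct=13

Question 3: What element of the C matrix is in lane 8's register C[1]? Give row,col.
2,1

lane 8->8/4=2, 8 mod 4=0
i=1  r:2+0->2  c:2·0+1->1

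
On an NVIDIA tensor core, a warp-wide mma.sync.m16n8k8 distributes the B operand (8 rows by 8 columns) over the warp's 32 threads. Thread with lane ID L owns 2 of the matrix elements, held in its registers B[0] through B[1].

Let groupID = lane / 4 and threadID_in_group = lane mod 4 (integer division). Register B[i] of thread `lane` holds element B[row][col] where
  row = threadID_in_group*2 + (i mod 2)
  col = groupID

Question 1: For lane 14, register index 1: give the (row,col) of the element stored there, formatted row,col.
lane 14: gr=3 (14/4), th=2 (14%4)
i=1: r=2*2+1=5, c=gr=3

5,3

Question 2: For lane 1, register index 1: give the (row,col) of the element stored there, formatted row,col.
L=1->gid=1>>2=0, tid=1&3=1
[1]->row 1·2+1=3  col gid=0

3,0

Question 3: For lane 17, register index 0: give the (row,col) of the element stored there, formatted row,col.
17: gid=4,tid=1
[0] (1*2+0,4) = (2,4)

2,4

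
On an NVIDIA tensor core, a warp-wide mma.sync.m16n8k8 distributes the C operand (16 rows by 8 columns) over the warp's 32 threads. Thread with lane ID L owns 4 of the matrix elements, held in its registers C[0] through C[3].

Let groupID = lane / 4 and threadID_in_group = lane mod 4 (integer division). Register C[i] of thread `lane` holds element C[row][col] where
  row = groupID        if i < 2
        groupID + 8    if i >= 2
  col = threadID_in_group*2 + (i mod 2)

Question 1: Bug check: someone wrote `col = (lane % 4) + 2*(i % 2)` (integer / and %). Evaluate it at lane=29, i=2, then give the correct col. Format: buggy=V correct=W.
buggy=1 correct=2

`(lane % 4) + 2*(i % 2)`[29,2]⇒1
lane 29⇒29/4=7, 29 mod 4=1
i=2  r:7+8⇒15  c:2·1+0⇒2
col: 1 vs 2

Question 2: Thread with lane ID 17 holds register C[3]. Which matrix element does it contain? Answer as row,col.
lane 17=>17/4=4, 17 mod 4=1
i=3  r:4+8=>12  c:2·1+1=>3

12,3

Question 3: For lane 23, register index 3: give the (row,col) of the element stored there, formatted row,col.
13,7

L=23→G=23>>2=5, T=23&3=3
[3]→row 5+8=13  col 3·2+1=7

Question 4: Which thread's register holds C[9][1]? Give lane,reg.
r: 9->gid=1,r8=1  c: 1->tid=0,i&1=1
L=1*4+0=4  i=1*2+1=3

4,3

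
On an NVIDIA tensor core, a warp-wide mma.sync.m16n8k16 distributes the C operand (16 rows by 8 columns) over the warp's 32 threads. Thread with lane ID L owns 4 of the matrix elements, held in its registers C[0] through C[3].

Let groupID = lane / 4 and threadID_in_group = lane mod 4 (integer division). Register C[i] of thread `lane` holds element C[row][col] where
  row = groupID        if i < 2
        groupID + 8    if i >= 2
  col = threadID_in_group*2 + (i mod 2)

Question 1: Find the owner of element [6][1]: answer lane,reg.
24,1

r=6->g=6,rb=0  c=1->t=0,b0=1
L=6*4+0=24  i=0*2+1=1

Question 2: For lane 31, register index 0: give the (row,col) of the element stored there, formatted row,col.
7,6

L=31⇒gr=31>>2=7, th=31&3=3
[0]⇒row 7+0=7  col 3·2+0=6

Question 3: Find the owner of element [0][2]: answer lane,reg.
r:0=>grp=0,rB=0  c:2=>tig=1,lo=0
L=0*4+1=1  i=0*2+0=0

1,0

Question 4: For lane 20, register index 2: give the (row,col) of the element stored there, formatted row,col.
13,0

20: G=5,T=0
[2] (5+8,0*2+0) = (13,0)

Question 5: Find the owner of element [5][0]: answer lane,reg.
20,0

r=5->g=5,rb=0  c=0->t=0,b0=0
L=5*4+0=20  i=0*2+0=0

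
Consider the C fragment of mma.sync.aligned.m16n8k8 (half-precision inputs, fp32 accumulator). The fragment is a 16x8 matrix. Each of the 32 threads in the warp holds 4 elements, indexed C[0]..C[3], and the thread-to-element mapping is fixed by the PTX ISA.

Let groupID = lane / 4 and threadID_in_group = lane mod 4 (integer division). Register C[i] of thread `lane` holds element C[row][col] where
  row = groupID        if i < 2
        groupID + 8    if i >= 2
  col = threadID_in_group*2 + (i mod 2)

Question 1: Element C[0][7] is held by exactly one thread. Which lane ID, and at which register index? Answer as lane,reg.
r: 0->gid=0,r8=0  c: 7->tid=3,i&1=1
L=0*4+3=3  i=0*2+1=1

3,1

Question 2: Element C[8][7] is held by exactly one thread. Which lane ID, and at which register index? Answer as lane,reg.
r:8=>grp=0,rB=1  c:7=>tig=3,lo=1
L=0*4+3=3  i=1*2+1=3

3,3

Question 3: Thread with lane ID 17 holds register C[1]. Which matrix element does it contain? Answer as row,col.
4,3

lane 17⇒17/4=4, 17 mod 4=1
i=1  r:4+0⇒4  c:2·1+1⇒3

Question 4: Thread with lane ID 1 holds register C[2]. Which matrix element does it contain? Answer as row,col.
8,2

lane 1: grp=0 (1/4), tig=1 (1%4)
i=2: r=0+8=8, c=1*2+0=2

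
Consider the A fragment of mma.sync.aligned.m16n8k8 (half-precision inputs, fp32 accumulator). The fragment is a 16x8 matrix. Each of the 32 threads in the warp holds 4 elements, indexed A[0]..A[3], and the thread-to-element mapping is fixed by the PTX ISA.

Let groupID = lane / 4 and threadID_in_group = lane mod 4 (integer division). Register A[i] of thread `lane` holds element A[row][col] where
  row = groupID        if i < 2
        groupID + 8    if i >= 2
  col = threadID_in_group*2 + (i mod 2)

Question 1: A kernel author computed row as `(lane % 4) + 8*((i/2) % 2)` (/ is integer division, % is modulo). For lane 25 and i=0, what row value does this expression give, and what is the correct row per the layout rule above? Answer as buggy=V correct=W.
buggy=1 correct=6

`(lane % 4) + 8*((i/2) % 2)`[25,0]→1
lane 25→25/4=6, 25 mod 4=1
i=0  r:6+0→6  c:2·1+0→2
row: 1 vs 6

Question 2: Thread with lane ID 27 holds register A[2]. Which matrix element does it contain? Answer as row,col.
14,6

L=27→G=27>>2=6, T=27&3=3
[2]→row 6+8=14  col 3·2+0=6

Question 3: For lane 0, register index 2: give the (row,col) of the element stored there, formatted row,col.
lane 0: gr=0 (0/4), th=0 (0%4)
i=2: r=0+8=8, c=0*2+0=0

8,0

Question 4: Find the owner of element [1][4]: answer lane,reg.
6,0

r: 1->gid=1,r8=0  c: 4->tid=2,i&1=0
L=1*4+2=6  i=0*2+0=0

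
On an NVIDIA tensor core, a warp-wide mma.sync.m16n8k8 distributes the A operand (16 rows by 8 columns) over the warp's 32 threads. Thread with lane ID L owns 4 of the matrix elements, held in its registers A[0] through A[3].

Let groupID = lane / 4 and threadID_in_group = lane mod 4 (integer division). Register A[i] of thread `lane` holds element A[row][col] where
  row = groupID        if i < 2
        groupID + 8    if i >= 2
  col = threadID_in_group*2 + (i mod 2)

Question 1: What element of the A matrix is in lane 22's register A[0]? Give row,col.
lane 22: gid=5 (22/4), tid=2 (22%4)
i=0: r=5+0=5, c=2*2+0=4

5,4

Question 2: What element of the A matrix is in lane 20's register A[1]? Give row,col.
5,1

20: gr=5,th=0
[1] (5+0,0*2+1) = (5,1)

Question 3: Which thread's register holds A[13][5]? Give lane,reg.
22,3

r=13->g=5,rb=1  c=5->t=2,b0=1
L=5*4+2=22  i=1*2+1=3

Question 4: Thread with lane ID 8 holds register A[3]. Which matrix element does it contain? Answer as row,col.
10,1

lane 8->8/4=2, 8 mod 4=0
i=3  r:2+8->10  c:2·0+1->1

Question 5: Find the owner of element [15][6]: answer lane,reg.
31,2

r: 15->gid=7,r8=1  c: 6->tid=3,i&1=0
L=7*4+3=31  i=1*2+0=2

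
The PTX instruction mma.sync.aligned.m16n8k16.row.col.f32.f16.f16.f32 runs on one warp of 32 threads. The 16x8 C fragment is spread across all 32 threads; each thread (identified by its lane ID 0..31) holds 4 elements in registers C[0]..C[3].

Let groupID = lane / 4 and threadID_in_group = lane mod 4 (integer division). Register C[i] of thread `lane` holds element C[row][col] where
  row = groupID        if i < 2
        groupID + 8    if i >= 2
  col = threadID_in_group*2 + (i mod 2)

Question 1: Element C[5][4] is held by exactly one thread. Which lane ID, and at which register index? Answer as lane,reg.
r:5=>grp=5,rB=0  c:4=>tig=2,lo=0
L=5*4+2=22  i=0*2+0=0

22,0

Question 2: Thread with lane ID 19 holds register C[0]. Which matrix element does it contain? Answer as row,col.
L=19⇒gr=19>>2=4, th=19&3=3
[0]⇒row 4+0=4  col 3·2+0=6

4,6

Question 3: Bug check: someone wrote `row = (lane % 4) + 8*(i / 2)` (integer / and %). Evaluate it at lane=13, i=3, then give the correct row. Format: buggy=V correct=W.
buggy=9 correct=11

`(lane % 4) + 8*(i / 2)`[13,3]=>9
13: grp=3,tig=1
[3] (3+8,1*2+1) = (11,3)
row: 9 vs 11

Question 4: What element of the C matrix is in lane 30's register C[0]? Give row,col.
30: G=7,T=2
[0] (7+0,2*2+0) = (7,4)

7,4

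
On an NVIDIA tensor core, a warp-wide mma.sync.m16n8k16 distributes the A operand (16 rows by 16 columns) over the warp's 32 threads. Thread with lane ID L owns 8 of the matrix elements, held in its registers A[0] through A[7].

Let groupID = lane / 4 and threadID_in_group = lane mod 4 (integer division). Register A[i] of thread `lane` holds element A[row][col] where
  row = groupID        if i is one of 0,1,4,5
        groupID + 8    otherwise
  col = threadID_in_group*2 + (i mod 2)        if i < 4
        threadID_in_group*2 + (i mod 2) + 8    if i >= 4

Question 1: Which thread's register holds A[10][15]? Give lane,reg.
r:10=>grp=2,rB=1  c:15=>cB=1,tig=3,lo=1
L=2*4+3=11  i=1*4+1*2+1=7

11,7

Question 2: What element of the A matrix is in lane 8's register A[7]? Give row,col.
10,9

8: G=2,T=0
[7] (2+8,0*2+1+8) = (10,9)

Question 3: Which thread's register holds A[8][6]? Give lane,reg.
3,2

r:8=>grp=0,rB=1  c:6=>cB=0,tig=3,lo=0
L=0*4+3=3  i=0*4+1*2+0=2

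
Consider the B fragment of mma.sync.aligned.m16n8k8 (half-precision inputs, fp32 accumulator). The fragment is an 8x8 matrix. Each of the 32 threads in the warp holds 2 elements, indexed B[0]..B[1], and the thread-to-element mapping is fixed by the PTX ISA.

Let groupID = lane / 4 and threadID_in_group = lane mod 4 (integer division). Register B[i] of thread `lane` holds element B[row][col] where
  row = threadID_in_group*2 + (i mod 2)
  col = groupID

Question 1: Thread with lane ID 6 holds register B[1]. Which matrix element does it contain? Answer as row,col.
lane 6=>6/4=1, 6 mod 4=2
i=1  r:2·2+1=>5  c:1

5,1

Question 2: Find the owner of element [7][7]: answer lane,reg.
31,1

c: 7->gid=7  r: 7->tid=3,i&1=1
L=7*4+3=31  i=1=1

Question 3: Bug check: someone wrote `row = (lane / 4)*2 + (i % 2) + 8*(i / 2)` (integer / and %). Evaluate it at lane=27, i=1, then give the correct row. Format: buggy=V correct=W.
`(lane / 4)*2 + (i % 2) + 8*(i / 2)`[27,1]⇒13
lane 27⇒27/4=6, 27 mod 4=3
i=1  r:2·3+1⇒7  c:6
row: 13 vs 7

buggy=13 correct=7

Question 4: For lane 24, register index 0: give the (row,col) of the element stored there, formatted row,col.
24: G=6,T=0
[0] (0*2+0,6) = (0,6)

0,6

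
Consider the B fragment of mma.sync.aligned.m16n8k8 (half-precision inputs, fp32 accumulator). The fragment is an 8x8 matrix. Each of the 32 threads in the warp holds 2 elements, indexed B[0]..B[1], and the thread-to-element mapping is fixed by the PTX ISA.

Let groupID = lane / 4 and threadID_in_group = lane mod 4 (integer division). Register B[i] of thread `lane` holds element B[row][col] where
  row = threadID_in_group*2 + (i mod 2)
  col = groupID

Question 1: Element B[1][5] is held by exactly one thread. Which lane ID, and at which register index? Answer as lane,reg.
20,1

c=5→G=5  r=1→T=0,p=1
L=5*4+0=20  i=1=1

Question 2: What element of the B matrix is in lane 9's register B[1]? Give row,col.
3,2

lane 9: G=2 (9/4), T=1 (9%4)
i=1: r=1*2+1=3, c=G=2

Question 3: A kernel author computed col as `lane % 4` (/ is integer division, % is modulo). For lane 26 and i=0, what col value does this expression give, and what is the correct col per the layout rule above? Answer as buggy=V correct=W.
buggy=2 correct=6

`lane % 4`[26,0]->2
lane 26: gid=6 (26/4), tid=2 (26%4)
i=0: r=2*2+0=4, c=gid=6
col: 2 vs 6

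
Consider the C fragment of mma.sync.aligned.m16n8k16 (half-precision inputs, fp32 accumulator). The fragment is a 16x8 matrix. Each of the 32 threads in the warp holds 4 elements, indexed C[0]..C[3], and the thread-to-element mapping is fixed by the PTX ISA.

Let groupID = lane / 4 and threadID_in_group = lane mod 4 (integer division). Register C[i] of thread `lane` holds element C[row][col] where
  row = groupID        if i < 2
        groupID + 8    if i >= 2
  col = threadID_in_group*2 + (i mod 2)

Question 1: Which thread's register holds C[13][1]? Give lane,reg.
20,3

r:13=>grp=5,rB=1  c:1=>tig=0,lo=1
L=5*4+0=20  i=1*2+1=3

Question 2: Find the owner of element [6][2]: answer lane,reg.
r: 6->gid=6,r8=0  c: 2->tid=1,i&1=0
L=6*4+1=25  i=0*2+0=0

25,0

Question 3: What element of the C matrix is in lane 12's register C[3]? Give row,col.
11,1

lane 12->12/4=3, 12 mod 4=0
i=3  r:3+8->11  c:2·0+1->1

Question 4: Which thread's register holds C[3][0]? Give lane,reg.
r:3=>grp=3,rB=0  c:0=>tig=0,lo=0
L=3*4+0=12  i=0*2+0=0

12,0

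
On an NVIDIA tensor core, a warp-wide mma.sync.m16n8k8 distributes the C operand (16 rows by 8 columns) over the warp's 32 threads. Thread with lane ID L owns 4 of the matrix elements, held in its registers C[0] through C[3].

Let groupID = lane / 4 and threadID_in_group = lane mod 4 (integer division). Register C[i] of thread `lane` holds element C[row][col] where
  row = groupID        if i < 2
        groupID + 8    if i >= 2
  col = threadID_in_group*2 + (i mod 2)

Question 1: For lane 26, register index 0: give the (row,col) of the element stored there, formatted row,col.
lane 26->26/4=6, 26 mod 4=2
i=0  r:6+0->6  c:2·2+0->4

6,4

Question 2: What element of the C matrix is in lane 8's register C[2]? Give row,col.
10,0

8: G=2,T=0
[2] (2+8,0*2+0) = (10,0)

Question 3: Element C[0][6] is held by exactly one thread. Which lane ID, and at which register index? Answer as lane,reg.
r: 0->gid=0,r8=0  c: 6->tid=3,i&1=0
L=0*4+3=3  i=0*2+0=0

3,0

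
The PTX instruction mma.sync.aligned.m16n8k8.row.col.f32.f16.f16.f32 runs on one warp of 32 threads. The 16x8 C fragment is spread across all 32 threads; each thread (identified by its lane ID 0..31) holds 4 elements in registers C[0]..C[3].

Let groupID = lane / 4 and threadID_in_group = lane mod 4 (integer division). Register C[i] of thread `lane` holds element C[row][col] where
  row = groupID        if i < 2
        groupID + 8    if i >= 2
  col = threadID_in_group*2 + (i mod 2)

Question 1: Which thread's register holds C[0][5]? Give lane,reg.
r=0⇒gr=0,Rb=0  c=5⇒th=2,odd=1
L=0*4+2=2  i=0*2+1=1

2,1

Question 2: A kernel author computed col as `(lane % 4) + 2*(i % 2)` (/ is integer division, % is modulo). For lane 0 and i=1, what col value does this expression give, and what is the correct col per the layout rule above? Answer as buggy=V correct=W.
`(lane % 4) + 2*(i % 2)`[0,1]→2
lane 0→0/4=0, 0 mod 4=0
i=1  r:0+0→0  c:2·0+1→1
col: 2 vs 1

buggy=2 correct=1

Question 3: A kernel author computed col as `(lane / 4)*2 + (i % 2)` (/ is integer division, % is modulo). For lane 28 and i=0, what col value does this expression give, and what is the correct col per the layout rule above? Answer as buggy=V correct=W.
buggy=14 correct=0

`(lane / 4)*2 + (i % 2)`[28,0]->14
lane 28->28/4=7, 28 mod 4=0
i=0  r:7+0->7  c:2·0+0->0
col: 14 vs 0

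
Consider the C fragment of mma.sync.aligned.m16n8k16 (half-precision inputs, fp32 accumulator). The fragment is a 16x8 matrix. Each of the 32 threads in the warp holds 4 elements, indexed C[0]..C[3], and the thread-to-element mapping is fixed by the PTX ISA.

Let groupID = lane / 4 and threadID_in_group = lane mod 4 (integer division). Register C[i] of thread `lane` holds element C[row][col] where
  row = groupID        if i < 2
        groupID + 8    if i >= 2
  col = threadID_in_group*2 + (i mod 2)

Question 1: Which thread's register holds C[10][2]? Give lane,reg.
9,2

r=10→G=2,rhi=1  c=2→T=1,p=0
L=2*4+1=9  i=1*2+0=2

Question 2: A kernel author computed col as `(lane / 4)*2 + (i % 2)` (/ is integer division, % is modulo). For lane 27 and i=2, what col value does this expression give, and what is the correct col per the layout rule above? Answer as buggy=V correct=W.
buggy=12 correct=6

`(lane / 4)*2 + (i % 2)`[27,2]->12
L=27->g=27>>2=6, t=27&3=3
[2]->row 6+8=14  col 3·2+0=6
col: 12 vs 6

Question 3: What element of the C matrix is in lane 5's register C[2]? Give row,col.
9,2

L=5→G=5>>2=1, T=5&3=1
[2]→row 1+8=9  col 1·2+0=2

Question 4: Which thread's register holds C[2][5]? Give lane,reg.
10,1

r:2=>grp=2,rB=0  c:5=>tig=2,lo=1
L=2*4+2=10  i=0*2+1=1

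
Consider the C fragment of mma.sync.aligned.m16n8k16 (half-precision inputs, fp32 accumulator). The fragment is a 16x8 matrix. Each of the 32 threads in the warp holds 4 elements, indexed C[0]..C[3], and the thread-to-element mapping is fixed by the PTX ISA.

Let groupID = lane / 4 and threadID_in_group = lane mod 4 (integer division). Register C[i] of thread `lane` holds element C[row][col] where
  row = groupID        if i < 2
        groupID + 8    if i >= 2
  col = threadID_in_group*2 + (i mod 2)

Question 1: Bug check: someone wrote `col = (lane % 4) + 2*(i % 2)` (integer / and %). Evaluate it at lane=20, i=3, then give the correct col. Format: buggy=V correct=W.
`(lane % 4) + 2*(i % 2)`[20,3]->2
L=20->gid=20>>2=5, tid=20&3=0
[3]->row 5+8=13  col 0·2+1=1
col: 2 vs 1

buggy=2 correct=1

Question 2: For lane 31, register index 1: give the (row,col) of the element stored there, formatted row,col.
7,7

lane 31: g=7 (31/4), t=3 (31%4)
i=1: r=7+0=7, c=3*2+1=7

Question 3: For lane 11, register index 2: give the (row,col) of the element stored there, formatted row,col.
10,6

11: gr=2,th=3
[2] (2+8,3*2+0) = (10,6)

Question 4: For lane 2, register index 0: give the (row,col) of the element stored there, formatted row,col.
0,4

L=2⇒gr=2>>2=0, th=2&3=2
[0]⇒row 0+0=0  col 2·2+0=4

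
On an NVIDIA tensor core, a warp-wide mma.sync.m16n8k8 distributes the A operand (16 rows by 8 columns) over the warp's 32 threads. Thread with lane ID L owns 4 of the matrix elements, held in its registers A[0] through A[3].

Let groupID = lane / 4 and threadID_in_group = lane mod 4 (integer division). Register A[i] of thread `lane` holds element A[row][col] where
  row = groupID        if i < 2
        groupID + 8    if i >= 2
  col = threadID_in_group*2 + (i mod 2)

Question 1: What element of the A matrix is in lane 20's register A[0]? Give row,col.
L=20→G=20>>2=5, T=20&3=0
[0]→row 5+0=5  col 0·2+0=0

5,0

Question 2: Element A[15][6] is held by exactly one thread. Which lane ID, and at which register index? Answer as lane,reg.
r: 15->gid=7,r8=1  c: 6->tid=3,i&1=0
L=7*4+3=31  i=1*2+0=2

31,2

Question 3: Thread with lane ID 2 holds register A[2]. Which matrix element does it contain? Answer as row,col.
8,4

lane 2: gr=0 (2/4), th=2 (2%4)
i=2: r=0+8=8, c=2*2+0=4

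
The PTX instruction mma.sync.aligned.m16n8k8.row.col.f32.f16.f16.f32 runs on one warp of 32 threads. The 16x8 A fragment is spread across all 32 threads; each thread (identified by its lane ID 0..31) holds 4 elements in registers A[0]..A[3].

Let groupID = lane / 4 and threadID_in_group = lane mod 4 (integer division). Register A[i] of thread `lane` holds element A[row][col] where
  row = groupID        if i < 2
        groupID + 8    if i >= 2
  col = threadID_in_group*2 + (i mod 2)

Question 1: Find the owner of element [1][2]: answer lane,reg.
5,0

r: 1->gid=1,r8=0  c: 2->tid=1,i&1=0
L=1*4+1=5  i=0*2+0=0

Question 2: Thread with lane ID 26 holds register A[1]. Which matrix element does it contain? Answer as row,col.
lane 26->26/4=6, 26 mod 4=2
i=1  r:6+0->6  c:2·2+1->5

6,5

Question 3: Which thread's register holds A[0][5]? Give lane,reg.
r=0->g=0,rb=0  c=5->t=2,b0=1
L=0*4+2=2  i=0*2+1=1

2,1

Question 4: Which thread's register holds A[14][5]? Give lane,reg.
r=14⇒gr=6,Rb=1  c=5⇒th=2,odd=1
L=6*4+2=26  i=1*2+1=3

26,3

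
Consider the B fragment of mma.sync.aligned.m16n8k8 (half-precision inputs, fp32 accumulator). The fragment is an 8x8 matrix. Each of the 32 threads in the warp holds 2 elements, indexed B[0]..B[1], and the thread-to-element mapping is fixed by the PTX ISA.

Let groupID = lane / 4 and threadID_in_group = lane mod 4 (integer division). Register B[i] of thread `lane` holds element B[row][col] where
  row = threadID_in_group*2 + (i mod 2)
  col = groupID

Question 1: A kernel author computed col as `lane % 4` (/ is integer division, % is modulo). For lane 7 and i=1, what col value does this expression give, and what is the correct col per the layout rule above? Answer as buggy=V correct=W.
`lane % 4`[7,1]->3
7: g=1,t=3
[1] (3*2+1,1) = (7,1)
col: 3 vs 1

buggy=3 correct=1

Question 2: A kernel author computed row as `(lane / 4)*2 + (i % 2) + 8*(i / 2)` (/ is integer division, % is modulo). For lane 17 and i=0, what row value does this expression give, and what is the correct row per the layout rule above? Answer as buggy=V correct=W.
`(lane / 4)*2 + (i % 2) + 8*(i / 2)`[17,0]⇒8
L=17⇒gr=17>>2=4, th=17&3=1
[0]⇒row 1·2+0=2  col gr=4
row: 8 vs 2

buggy=8 correct=2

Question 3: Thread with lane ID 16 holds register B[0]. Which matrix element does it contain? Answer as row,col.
0,4

L=16⇒gr=16>>2=4, th=16&3=0
[0]⇒row 0·2+0=0  col gr=4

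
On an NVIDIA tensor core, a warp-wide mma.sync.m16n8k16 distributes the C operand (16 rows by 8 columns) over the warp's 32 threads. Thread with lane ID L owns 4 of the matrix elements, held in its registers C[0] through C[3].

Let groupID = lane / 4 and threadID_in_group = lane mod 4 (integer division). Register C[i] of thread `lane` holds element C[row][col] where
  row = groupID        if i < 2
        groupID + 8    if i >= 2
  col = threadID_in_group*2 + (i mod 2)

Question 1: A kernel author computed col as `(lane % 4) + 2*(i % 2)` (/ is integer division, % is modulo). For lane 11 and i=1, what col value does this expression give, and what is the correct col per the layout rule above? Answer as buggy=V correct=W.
`(lane % 4) + 2*(i % 2)`[11,1]⇒5
L=11⇒gr=11>>2=2, th=11&3=3
[1]⇒row 2+0=2  col 3·2+1=7
col: 5 vs 7

buggy=5 correct=7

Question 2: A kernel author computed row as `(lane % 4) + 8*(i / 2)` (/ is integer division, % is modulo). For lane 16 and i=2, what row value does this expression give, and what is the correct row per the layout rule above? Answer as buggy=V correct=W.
`(lane % 4) + 8*(i / 2)`[16,2]->8
16: gid=4,tid=0
[2] (4+8,0*2+0) = (12,0)
row: 8 vs 12

buggy=8 correct=12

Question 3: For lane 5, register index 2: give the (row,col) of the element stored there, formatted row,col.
9,2

lane 5->5/4=1, 5 mod 4=1
i=2  r:1+8->9  c:2·1+0->2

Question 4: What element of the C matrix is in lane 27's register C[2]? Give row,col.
lane 27: gid=6 (27/4), tid=3 (27%4)
i=2: r=6+8=14, c=3*2+0=6

14,6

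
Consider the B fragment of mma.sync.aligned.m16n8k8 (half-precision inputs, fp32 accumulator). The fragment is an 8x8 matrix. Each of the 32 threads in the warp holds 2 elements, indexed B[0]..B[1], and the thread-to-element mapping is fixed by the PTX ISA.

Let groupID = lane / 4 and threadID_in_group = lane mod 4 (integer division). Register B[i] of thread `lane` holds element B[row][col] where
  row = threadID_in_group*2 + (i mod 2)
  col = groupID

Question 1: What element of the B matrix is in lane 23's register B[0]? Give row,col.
6,5

lane 23⇒23/4=5, 23 mod 4=3
i=0  r:2·3+0⇒6  c:5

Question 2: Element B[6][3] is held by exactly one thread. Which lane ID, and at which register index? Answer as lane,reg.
15,0

c: 3->gid=3  r: 6->tid=3,i&1=0
L=3*4+3=15  i=0=0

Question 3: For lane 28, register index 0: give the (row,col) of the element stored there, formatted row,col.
28: gr=7,th=0
[0] (0*2+0,7) = (0,7)

0,7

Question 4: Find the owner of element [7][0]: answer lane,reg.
3,1

c=0⇒gr=0  r=7⇒th=3,odd=1
L=0*4+3=3  i=1=1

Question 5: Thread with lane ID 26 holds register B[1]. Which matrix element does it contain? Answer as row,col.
5,6

L=26→G=26>>2=6, T=26&3=2
[1]→row 2·2+1=5  col G=6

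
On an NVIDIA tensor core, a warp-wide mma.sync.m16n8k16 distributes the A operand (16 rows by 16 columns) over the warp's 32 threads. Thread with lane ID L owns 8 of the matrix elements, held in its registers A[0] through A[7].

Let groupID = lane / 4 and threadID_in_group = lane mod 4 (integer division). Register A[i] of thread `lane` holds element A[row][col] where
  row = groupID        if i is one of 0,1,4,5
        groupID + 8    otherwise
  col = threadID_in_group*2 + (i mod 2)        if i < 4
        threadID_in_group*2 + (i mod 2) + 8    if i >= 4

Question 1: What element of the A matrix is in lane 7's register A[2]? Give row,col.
9,6

7: gr=1,th=3
[2] (1+8,3*2+0+0) = (9,6)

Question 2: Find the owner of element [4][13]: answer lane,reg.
18,5

r=4->g=4,rb=0  c=13->cb=1,t=2,b0=1
L=4*4+2=18  i=1*4+0*2+1=5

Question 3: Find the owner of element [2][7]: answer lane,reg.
r=2→G=2,rhi=0  c=7→chi=0,T=3,p=1
L=2*4+3=11  i=0*4+0*2+1=1

11,1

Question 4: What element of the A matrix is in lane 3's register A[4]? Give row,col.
L=3→G=3>>2=0, T=3&3=3
[4]→row 0+0=0  col 3·2+0+8=14

0,14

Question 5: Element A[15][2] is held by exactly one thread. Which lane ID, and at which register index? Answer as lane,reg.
29,2

r: 15->gid=7,r8=1  c: 2->c8=0,tid=1,i&1=0
L=7*4+1=29  i=0*4+1*2+0=2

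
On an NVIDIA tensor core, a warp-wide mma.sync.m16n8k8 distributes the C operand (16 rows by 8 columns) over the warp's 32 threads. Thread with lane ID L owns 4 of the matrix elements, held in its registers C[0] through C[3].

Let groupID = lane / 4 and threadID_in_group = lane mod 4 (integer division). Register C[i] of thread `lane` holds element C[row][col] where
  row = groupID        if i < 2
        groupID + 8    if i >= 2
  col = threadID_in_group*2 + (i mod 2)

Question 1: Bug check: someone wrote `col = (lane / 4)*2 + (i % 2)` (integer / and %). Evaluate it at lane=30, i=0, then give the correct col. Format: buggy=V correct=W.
`(lane / 4)*2 + (i % 2)`[30,0]→14
30: G=7,T=2
[0] (7+0,2*2+0) = (7,4)
col: 14 vs 4

buggy=14 correct=4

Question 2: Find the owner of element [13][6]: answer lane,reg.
r=13->g=5,rb=1  c=6->t=3,b0=0
L=5*4+3=23  i=1*2+0=2

23,2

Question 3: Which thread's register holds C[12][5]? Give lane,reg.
18,3

r=12⇒gr=4,Rb=1  c=5⇒th=2,odd=1
L=4*4+2=18  i=1*2+1=3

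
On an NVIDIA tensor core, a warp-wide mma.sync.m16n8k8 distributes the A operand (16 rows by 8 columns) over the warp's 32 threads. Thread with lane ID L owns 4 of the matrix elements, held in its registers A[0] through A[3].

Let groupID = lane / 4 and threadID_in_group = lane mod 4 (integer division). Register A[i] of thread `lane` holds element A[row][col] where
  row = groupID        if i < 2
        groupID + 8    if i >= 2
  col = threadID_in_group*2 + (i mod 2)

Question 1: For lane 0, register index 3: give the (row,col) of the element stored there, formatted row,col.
8,1

lane 0⇒0/4=0, 0 mod 4=0
i=3  r:0+8⇒8  c:2·0+1⇒1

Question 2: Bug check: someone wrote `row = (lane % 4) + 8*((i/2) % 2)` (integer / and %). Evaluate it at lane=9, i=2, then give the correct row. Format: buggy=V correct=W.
`(lane % 4) + 8*((i/2) % 2)`[9,2]->9
9: gid=2,tid=1
[2] (2+8,1*2+0) = (10,2)
row: 9 vs 10

buggy=9 correct=10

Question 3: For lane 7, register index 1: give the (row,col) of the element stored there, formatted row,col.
lane 7: grp=1 (7/4), tig=3 (7%4)
i=1: r=1+0=1, c=3*2+1=7

1,7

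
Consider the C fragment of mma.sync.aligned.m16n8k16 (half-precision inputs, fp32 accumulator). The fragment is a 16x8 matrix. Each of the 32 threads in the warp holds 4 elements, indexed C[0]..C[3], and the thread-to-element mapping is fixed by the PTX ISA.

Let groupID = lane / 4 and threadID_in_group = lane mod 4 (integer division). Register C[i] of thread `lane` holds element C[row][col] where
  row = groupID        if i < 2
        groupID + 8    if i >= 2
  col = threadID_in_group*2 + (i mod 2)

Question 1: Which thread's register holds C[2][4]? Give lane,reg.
r:2=>grp=2,rB=0  c:4=>tig=2,lo=0
L=2*4+2=10  i=0*2+0=0

10,0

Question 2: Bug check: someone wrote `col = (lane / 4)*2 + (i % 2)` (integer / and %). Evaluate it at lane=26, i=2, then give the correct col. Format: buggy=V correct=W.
buggy=12 correct=4

`(lane / 4)*2 + (i % 2)`[26,2]->12
L=26->gid=26>>2=6, tid=26&3=2
[2]->row 6+8=14  col 2·2+0=4
col: 12 vs 4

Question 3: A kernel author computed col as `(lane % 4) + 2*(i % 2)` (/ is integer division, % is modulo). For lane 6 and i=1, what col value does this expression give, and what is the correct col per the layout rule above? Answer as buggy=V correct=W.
`(lane % 4) + 2*(i % 2)`[6,1]⇒4
lane 6⇒6/4=1, 6 mod 4=2
i=1  r:1+0⇒1  c:2·2+1⇒5
col: 4 vs 5

buggy=4 correct=5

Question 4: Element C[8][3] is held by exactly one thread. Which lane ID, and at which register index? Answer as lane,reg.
1,3

r: 8->gid=0,r8=1  c: 3->tid=1,i&1=1
L=0*4+1=1  i=1*2+1=3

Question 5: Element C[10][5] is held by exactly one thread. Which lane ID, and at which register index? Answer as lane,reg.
10,3

r=10->g=2,rb=1  c=5->t=2,b0=1
L=2*4+2=10  i=1*2+1=3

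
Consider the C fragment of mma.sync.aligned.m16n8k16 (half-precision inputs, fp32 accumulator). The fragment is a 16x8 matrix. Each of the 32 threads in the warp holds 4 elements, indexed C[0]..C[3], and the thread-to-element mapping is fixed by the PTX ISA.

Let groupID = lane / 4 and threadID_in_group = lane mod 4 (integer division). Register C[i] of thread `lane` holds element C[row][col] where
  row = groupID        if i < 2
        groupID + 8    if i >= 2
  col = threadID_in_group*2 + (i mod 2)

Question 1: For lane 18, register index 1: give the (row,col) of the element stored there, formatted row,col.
lane 18→18/4=4, 18 mod 4=2
i=1  r:4+0→4  c:2·2+1→5

4,5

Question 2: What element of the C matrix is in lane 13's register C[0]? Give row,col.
3,2

13: grp=3,tig=1
[0] (3+0,1*2+0) = (3,2)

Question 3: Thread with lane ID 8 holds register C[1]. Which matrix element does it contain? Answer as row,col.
2,1

8: gr=2,th=0
[1] (2+0,0*2+1) = (2,1)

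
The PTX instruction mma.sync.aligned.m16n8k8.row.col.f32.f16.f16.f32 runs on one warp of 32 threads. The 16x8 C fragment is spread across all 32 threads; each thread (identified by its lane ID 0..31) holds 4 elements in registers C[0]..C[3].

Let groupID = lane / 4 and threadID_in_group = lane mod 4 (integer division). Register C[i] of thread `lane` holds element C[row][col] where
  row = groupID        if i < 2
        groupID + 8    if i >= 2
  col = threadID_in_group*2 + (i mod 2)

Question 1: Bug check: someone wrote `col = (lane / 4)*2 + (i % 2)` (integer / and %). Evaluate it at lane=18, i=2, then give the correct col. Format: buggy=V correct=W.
buggy=8 correct=4

`(lane / 4)*2 + (i % 2)`[18,2]⇒8
L=18⇒gr=18>>2=4, th=18&3=2
[2]⇒row 4+8=12  col 2·2+0=4
col: 8 vs 4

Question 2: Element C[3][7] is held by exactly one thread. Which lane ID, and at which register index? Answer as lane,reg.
15,1

r=3->g=3,rb=0  c=7->t=3,b0=1
L=3*4+3=15  i=0*2+1=1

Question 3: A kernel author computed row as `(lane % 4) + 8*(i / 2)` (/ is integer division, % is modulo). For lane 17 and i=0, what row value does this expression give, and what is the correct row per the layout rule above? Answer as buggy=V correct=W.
buggy=1 correct=4

`(lane % 4) + 8*(i / 2)`[17,0]→1
L=17→G=17>>2=4, T=17&3=1
[0]→row 4+0=4  col 1·2+0=2
row: 1 vs 4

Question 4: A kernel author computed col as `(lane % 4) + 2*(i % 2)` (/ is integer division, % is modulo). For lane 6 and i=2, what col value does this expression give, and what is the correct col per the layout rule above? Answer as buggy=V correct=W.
`(lane % 4) + 2*(i % 2)`[6,2]->2
L=6->gid=6>>2=1, tid=6&3=2
[2]->row 1+8=9  col 2·2+0=4
col: 2 vs 4

buggy=2 correct=4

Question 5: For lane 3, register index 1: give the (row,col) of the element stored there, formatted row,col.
L=3→G=3>>2=0, T=3&3=3
[1]→row 0+0=0  col 3·2+1=7

0,7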